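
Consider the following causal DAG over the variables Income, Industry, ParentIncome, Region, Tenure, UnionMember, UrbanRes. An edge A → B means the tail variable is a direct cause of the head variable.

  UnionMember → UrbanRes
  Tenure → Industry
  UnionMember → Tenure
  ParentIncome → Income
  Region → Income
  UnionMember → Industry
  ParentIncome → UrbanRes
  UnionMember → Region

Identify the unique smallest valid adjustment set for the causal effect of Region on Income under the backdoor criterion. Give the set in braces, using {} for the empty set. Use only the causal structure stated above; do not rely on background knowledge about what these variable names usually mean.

Variables eligible for adjustment (non-descendants of Region, excluding Region and Income): {Industry, ParentIncome, Tenure, UnionMember, UrbanRes}.
Backdoor paths from Region to Income:
  P1: Region <- UnionMember -> UrbanRes <- ParentIncome -> Income
Each backdoor path contains an unconditioned collider, so every path is already blocked with the empty conditioning set:
  P1: blocked at collider UrbanRes (neither it nor any descendant is in the conditioning set).
The empty set is therefore the unique smallest valid set.

{}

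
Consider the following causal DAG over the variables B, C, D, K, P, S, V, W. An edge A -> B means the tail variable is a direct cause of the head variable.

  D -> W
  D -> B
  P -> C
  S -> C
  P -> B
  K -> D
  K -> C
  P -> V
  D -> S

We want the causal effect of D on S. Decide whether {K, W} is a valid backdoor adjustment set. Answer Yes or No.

Backdoor paths from D to S (paths whose first edge points into D):
  P1: D <- K -> C <- S
Condition 1 (no descendant of D in the set): FAILS — W is a descendant of D.
Condition 2 (every backdoor path blocked by {K, W}):
  P1: blocked at fork node K ∈ conditioning set.
{K, W} does not satisfy the backdoor criterion.

No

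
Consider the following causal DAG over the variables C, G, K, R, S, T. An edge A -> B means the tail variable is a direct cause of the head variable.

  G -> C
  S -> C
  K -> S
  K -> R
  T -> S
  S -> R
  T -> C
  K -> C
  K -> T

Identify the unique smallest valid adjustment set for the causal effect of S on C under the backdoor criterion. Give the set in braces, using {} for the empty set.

{K, T}

Variables eligible for adjustment (non-descendants of S, excluding S and C): {G, K, T}.
Backdoor paths from S to C:
  P1: S <- K -> T -> C
  P2: S <- K -> C
  P3: S <- T <- K -> C
  P4: S <- T -> C
The empty set is not sufficient: P1 (S <- K -> T -> C) has no collider blocking it and no conditioned non-collider, so it is open.
Try {K, T}:
  P1: blocked at fork node K ∈ conditioning set.
  P2: blocked at fork node K ∈ conditioning set.
  P3: blocked at chain node T ∈ conditioning set.
  P4: blocked at fork node T ∈ conditioning set.
{K, T} contains no descendant of S and blocks every backdoor path.
Every element of {K, T} is needed (dropping K leaves P2 open; dropping T leaves P4 open), so no proper subset is valid.
Among all size-2 subsets of the eligible variables, only {K, T} blocks every backdoor path, so it is the unique smallest valid adjustment set.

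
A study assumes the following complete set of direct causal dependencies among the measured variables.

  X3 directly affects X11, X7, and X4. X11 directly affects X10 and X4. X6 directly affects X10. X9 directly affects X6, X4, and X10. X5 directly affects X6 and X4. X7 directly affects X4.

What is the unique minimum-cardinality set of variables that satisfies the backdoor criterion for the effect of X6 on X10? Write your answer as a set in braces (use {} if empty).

Variables eligible for adjustment (non-descendants of X6, excluding X6 and X10): {X11, X3, X4, X5, X7, X9}.
Backdoor paths from X6 to X10:
  P1: X6 <- X5 -> X4 <- X3 -> X11 -> X10
  P2: X6 <- X5 -> X4 <- X11 -> X10
  P3: X6 <- X5 -> X4 <- X9 -> X10
  P4: X6 <- X5 -> X4 <- X7 <- X3 -> X11 -> X10
  P5: X6 <- X9 -> X4 <- X3 -> X11 -> X10
  P6: X6 <- X9 -> X4 <- X11 -> X10
  P7: X6 <- X9 -> X4 <- X7 <- X3 -> X11 -> X10
  P8: X6 <- X9 -> X10
The empty set is not sufficient: P8 (X6 <- X9 -> X10) has no collider blocking it and no conditioned non-collider, so it is open.
Try {X9}:
  P1: blocked at collider X4 (neither it nor any descendant is in the conditioning set).
  P2: blocked at collider X4 (neither it nor any descendant is in the conditioning set).
  P3: blocked at collider X4 (neither it nor any descendant is in the conditioning set).
  P4: blocked at collider X4 (neither it nor any descendant is in the conditioning set).
  P5: blocked at fork node X9 ∈ conditioning set.
  P6: blocked at fork node X9 ∈ conditioning set.
  P7: blocked at fork node X9 ∈ conditioning set.
  P8: blocked at fork node X9 ∈ conditioning set.
{X9} contains no descendant of X6 and blocks every backdoor path.
No other singleton works — e.g. {X3} leaves P8 open — so {X9} is the unique smallest valid adjustment set.

{X9}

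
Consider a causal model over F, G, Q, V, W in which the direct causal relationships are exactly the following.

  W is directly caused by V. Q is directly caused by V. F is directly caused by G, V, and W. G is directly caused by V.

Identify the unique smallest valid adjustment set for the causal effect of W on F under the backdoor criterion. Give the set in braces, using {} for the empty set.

Variables eligible for adjustment (non-descendants of W, excluding W and F): {G, Q, V}.
Backdoor paths from W to F:
  P1: W <- V -> G -> F
  P2: W <- V -> F
The empty set is not sufficient: P1 (W <- V -> G -> F) has no collider blocking it and no conditioned non-collider, so it is open.
Try {V}:
  P1: blocked at fork node V ∈ conditioning set.
  P2: blocked at fork node V ∈ conditioning set.
{V} contains no descendant of W and blocks every backdoor path.
No other singleton works — e.g. {G} leaves P2 open — so {V} is the unique smallest valid adjustment set.

{V}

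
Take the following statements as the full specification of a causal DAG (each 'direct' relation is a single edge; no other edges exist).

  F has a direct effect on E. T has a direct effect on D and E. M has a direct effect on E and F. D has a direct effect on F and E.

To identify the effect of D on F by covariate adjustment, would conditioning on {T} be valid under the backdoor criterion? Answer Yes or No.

Yes

Backdoor paths from D to F (paths whose first edge points into D):
  P1: D <- T -> E <- M -> F
  P2: D <- T -> E <- F
Condition 1 (no descendant of D in the set): holds — descendants of D are {E, F}; none are in {T}.
Condition 2 (every backdoor path blocked by {T}):
  P1: blocked at fork node T ∈ conditioning set.
  P2: blocked at fork node T ∈ conditioning set.
{T} satisfies the backdoor criterion.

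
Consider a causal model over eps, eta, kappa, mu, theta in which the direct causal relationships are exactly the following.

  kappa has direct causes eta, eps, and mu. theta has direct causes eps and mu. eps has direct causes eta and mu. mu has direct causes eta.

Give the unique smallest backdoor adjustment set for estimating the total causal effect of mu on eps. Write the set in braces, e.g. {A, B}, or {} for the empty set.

{eta}

Variables eligible for adjustment (non-descendants of mu, excluding mu and eps): {eta}.
Backdoor paths from mu to eps:
  P1: mu <- eta -> eps
  P2: mu <- eta -> kappa <- eps
The empty set is not sufficient: P1 (mu <- eta -> eps) has no collider blocking it and no conditioned non-collider, so it is open.
Try {eta}:
  P1: blocked at fork node eta ∈ conditioning set.
  P2: blocked at fork node eta ∈ conditioning set.
{eta} contains no descendant of mu and blocks every backdoor path.
{eta} is the unique smallest valid adjustment set.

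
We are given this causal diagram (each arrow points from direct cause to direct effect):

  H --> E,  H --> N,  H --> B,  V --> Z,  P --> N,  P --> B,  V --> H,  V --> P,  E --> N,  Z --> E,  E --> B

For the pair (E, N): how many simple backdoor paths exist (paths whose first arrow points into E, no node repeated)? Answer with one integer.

7

A backdoor path from E to N is any simple undirected path whose first edge points into E (i.e. leaves E via a parent).
Parents of E: {H, Z}.
Enumerating:
  P1: E <- H <- V -> P -> N
  P2: E <- H -> B <- P -> N
  P3: E <- H -> N
  P4: E <- Z <- V -> H -> B <- P -> N
  P5: E <- Z <- V -> H -> N
  P6: E <- Z <- V -> P -> B <- H -> N
  P7: E <- Z <- V -> P -> N
That exhausts the simple backdoor paths. Count: 7.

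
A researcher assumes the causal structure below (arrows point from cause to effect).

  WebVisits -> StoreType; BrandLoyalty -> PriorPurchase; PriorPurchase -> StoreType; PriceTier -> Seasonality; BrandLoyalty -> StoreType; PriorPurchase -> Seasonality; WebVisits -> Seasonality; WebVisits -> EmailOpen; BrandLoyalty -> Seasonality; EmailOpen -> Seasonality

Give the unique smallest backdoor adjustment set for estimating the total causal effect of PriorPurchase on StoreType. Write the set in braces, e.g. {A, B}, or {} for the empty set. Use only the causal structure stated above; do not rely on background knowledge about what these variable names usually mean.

Variables eligible for adjustment (non-descendants of PriorPurchase, excluding PriorPurchase and StoreType): {BrandLoyalty, EmailOpen, PriceTier, WebVisits}.
Backdoor paths from PriorPurchase to StoreType:
  P1: PriorPurchase <- BrandLoyalty -> StoreType
  P2: PriorPurchase <- BrandLoyalty -> Seasonality <- WebVisits -> StoreType
  P3: PriorPurchase <- BrandLoyalty -> Seasonality <- EmailOpen <- WebVisits -> StoreType
The empty set is not sufficient: P1 (PriorPurchase <- BrandLoyalty -> StoreType) has no collider blocking it and no conditioned non-collider, so it is open.
Try {BrandLoyalty}:
  P1: blocked at fork node BrandLoyalty ∈ conditioning set.
  P2: blocked at fork node BrandLoyalty ∈ conditioning set.
  P3: blocked at fork node BrandLoyalty ∈ conditioning set.
{BrandLoyalty} contains no descendant of PriorPurchase and blocks every backdoor path.
No other singleton works — e.g. {WebVisits} leaves P1 open — so {BrandLoyalty} is the unique smallest valid adjustment set.

{BrandLoyalty}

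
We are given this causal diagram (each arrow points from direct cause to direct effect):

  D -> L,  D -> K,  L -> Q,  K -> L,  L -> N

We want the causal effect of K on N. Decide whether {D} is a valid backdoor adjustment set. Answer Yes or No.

Backdoor paths from K to N (paths whose first edge points into K):
  P1: K <- D -> L -> N
Condition 1 (no descendant of K in the set): holds — descendants of K are {L, N, Q}; none are in {D}.
Condition 2 (every backdoor path blocked by {D}):
  P1: blocked at fork node D ∈ conditioning set.
{D} satisfies the backdoor criterion.

Yes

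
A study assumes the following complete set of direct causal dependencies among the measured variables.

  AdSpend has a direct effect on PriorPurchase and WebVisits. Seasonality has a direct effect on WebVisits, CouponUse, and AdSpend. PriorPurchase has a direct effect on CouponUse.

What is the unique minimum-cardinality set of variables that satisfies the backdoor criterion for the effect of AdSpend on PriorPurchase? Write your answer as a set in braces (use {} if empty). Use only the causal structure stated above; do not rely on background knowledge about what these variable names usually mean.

Variables eligible for adjustment (non-descendants of AdSpend, excluding AdSpend and PriorPurchase): {Seasonality}.
Backdoor paths from AdSpend to PriorPurchase:
  P1: AdSpend <- Seasonality -> CouponUse <- PriorPurchase
Each backdoor path contains an unconditioned collider, so every path is already blocked with the empty conditioning set:
  P1: blocked at collider CouponUse (neither it nor any descendant is in the conditioning set).
The empty set is therefore the unique smallest valid set.

{}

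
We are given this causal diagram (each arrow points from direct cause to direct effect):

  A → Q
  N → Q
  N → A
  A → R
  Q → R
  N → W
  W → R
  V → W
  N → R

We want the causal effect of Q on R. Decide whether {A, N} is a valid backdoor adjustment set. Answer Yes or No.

Yes

Backdoor paths from Q to R (paths whose first edge points into Q):
  P1: Q <- N -> W -> R
  P2: Q <- N -> A -> R
  P3: Q <- N -> R
  P4: Q <- A <- N -> W -> R
  P5: Q <- A <- N -> R
  P6: Q <- A -> R
Condition 1 (no descendant of Q in the set): holds — descendants of Q are {R}; none are in {A, N}.
Condition 2 (every backdoor path blocked by {A, N}):
  P1: blocked at fork node N ∈ conditioning set.
  P2: blocked at fork node N ∈ conditioning set.
  P3: blocked at fork node N ∈ conditioning set.
  P4: blocked at chain node A ∈ conditioning set.
  P5: blocked at chain node A ∈ conditioning set.
  P6: blocked at fork node A ∈ conditioning set.
{A, N} satisfies the backdoor criterion.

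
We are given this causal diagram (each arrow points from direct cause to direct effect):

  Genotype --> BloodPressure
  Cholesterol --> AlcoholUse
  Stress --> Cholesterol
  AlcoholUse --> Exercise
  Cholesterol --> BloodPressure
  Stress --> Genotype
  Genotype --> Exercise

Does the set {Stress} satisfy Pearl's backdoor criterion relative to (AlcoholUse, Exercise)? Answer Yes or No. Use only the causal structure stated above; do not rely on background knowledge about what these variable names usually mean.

Yes

Backdoor paths from AlcoholUse to Exercise (paths whose first edge points into AlcoholUse):
  P1: AlcoholUse <- Cholesterol <- Stress -> Genotype -> Exercise
  P2: AlcoholUse <- Cholesterol -> BloodPressure <- Genotype -> Exercise
Condition 1 (no descendant of AlcoholUse in the set): holds — descendants of AlcoholUse are {Exercise}; none are in {Stress}.
Condition 2 (every backdoor path blocked by {Stress}):
  P1: blocked at fork node Stress ∈ conditioning set.
  P2: blocked at collider BloodPressure (neither it nor any descendant is in the conditioning set).
{Stress} satisfies the backdoor criterion.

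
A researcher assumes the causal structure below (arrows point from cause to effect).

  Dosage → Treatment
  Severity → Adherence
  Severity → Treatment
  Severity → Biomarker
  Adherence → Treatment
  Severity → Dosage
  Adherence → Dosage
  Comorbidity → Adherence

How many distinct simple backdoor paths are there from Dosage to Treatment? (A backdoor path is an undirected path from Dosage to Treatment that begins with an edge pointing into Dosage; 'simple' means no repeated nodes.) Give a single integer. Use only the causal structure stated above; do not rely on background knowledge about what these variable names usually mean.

A backdoor path from Dosage to Treatment is any simple undirected path whose first edge points into Dosage (i.e. leaves Dosage via a parent).
Parents of Dosage: {Adherence, Severity}.
Enumerating:
  P1: Dosage <- Severity -> Adherence -> Treatment
  P2: Dosage <- Severity -> Treatment
  P3: Dosage <- Adherence <- Severity -> Treatment
  P4: Dosage <- Adherence -> Treatment
That exhausts the simple backdoor paths. Count: 4.

4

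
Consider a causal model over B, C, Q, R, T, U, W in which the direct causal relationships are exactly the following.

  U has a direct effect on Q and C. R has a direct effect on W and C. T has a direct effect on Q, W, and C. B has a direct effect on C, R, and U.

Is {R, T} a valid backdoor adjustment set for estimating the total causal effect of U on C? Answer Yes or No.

No

Backdoor paths from U to C (paths whose first edge points into U):
  P1: U <- B -> R -> C
  P2: U <- B -> R -> W <- T -> C
  P3: U <- B -> C
Condition 1 (no descendant of U in the set): holds — descendants of U are {C, Q}; none are in {R, T}.
Condition 2 (every backdoor path blocked by {R, T}):
  P1: blocked at chain node R ∈ conditioning set.
  P2: blocked at chain node R ∈ conditioning set.
  P3: open — no interior node is in the conditioning set.
{R, T} does not satisfy the backdoor criterion.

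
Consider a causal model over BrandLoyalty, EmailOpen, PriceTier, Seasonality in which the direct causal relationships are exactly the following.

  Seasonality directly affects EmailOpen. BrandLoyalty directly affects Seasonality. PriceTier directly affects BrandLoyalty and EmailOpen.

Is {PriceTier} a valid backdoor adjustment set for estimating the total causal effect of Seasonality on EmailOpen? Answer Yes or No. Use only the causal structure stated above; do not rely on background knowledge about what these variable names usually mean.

Yes

Backdoor paths from Seasonality to EmailOpen (paths whose first edge points into Seasonality):
  P1: Seasonality <- BrandLoyalty <- PriceTier -> EmailOpen
Condition 1 (no descendant of Seasonality in the set): holds — descendants of Seasonality are {EmailOpen}; none are in {PriceTier}.
Condition 2 (every backdoor path blocked by {PriceTier}):
  P1: blocked at fork node PriceTier ∈ conditioning set.
{PriceTier} satisfies the backdoor criterion.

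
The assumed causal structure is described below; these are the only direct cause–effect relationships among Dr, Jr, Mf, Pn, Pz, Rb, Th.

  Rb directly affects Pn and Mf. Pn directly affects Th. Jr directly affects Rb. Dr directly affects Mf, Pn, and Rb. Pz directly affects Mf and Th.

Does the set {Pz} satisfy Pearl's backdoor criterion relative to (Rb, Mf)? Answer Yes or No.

Backdoor paths from Rb to Mf (paths whose first edge points into Rb):
  P1: Rb <- Dr -> Pn -> Th <- Pz -> Mf
  P2: Rb <- Dr -> Mf
Condition 1 (no descendant of Rb in the set): holds — descendants of Rb are {Mf, Pn, Th}; none are in {Pz}.
Condition 2 (every backdoor path blocked by {Pz}):
  P1: blocked at collider Th (neither it nor any descendant is in the conditioning set).
  P2: open — no interior node is in the conditioning set.
{Pz} does not satisfy the backdoor criterion.

No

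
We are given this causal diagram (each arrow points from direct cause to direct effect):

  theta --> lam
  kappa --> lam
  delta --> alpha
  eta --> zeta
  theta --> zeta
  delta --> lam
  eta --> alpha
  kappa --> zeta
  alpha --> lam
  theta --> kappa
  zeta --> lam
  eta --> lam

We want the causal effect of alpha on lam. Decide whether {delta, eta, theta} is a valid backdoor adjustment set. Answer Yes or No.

Backdoor paths from alpha to lam (paths whose first edge points into alpha):
  P1: alpha <- delta -> lam
  P2: alpha <- eta -> zeta <- theta -> kappa -> lam
  P3: alpha <- eta -> zeta <- theta -> lam
  P4: alpha <- eta -> zeta <- kappa <- theta -> lam
  P5: alpha <- eta -> zeta <- kappa -> lam
  P6: alpha <- eta -> zeta -> lam
  P7: alpha <- eta -> lam
Condition 1 (no descendant of alpha in the set): holds — descendants of alpha are {lam}; none are in {delta, eta, theta}.
Condition 2 (every backdoor path blocked by {delta, eta, theta}):
  P1: blocked at fork node delta ∈ conditioning set.
  P2: blocked at fork node eta ∈ conditioning set.
  P3: blocked at fork node eta ∈ conditioning set.
  P4: blocked at fork node eta ∈ conditioning set.
  P5: blocked at fork node eta ∈ conditioning set.
  P6: blocked at fork node eta ∈ conditioning set.
  P7: blocked at fork node eta ∈ conditioning set.
{delta, eta, theta} satisfies the backdoor criterion.

Yes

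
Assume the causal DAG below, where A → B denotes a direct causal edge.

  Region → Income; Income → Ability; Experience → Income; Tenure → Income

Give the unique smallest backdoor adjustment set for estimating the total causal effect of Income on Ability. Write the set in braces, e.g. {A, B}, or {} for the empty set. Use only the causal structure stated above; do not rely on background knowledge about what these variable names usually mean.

Variables eligible for adjustment (non-descendants of Income, excluding Income and Ability): {Experience, Region, Tenure}.
Backdoor paths from Income to Ability:
  (none)
With no backdoor paths the empty set already satisfies the criterion, and it is trivially minimal.

{}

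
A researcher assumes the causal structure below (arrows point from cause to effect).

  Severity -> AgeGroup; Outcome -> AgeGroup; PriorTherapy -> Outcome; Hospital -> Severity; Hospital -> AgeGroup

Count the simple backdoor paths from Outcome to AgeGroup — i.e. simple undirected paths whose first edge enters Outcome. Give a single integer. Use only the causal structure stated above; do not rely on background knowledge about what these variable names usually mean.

A backdoor path from Outcome to AgeGroup is any simple undirected path whose first edge points into Outcome (i.e. leaves Outcome via a parent).
Parents of Outcome: {PriorTherapy}.
No simple path from any parent of Outcome reaches AgeGroup without revisiting Outcome, so there are no backdoor paths.

0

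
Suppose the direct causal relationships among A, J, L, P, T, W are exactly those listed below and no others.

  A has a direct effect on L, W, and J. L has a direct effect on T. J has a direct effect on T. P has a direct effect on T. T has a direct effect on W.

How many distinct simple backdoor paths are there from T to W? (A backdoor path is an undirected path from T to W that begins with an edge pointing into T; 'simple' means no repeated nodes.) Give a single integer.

2

A backdoor path from T to W is any simple undirected path whose first edge points into T (i.e. leaves T via a parent).
Parents of T: {J, L, P}.
Enumerating:
  P1: T <- L <- A -> W
  P2: T <- J <- A -> W
That exhausts the simple backdoor paths. Count: 2.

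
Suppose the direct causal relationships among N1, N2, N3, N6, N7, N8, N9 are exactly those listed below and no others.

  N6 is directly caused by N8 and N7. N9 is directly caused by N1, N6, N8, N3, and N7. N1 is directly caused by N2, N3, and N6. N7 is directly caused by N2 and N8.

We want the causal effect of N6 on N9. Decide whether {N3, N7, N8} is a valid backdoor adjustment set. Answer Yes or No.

Backdoor paths from N6 to N9 (paths whose first edge points into N6):
  P1: N6 <- N8 -> N7 <- N2 -> N1 <- N3 -> N9
  P2: N6 <- N8 -> N7 <- N2 -> N1 -> N9
  P3: N6 <- N8 -> N7 -> N9
  P4: N6 <- N8 -> N9
  P5: N6 <- N7 <- N2 -> N1 <- N3 -> N9
  P6: N6 <- N7 <- N2 -> N1 -> N9
  P7: N6 <- N7 <- N8 -> N9
  P8: N6 <- N7 -> N9
Condition 1 (no descendant of N6 in the set): holds — descendants of N6 are {N1, N9}; none are in {N3, N7, N8}.
Condition 2 (every backdoor path blocked by {N3, N7, N8}):
  P1: blocked at fork node N8 ∈ conditioning set.
  P2: blocked at fork node N8 ∈ conditioning set.
  P3: blocked at fork node N8 ∈ conditioning set.
  P4: blocked at fork node N8 ∈ conditioning set.
  P5: blocked at chain node N7 ∈ conditioning set.
  P6: blocked at chain node N7 ∈ conditioning set.
  P7: blocked at chain node N7 ∈ conditioning set.
  P8: blocked at fork node N7 ∈ conditioning set.
{N3, N7, N8} satisfies the backdoor criterion.

Yes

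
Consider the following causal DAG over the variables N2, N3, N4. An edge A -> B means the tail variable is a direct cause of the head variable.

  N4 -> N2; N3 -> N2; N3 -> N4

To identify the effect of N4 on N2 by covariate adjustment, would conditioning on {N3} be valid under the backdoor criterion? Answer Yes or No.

Backdoor paths from N4 to N2 (paths whose first edge points into N4):
  P1: N4 <- N3 -> N2
Condition 1 (no descendant of N4 in the set): holds — descendants of N4 are {N2}; none are in {N3}.
Condition 2 (every backdoor path blocked by {N3}):
  P1: blocked at fork node N3 ∈ conditioning set.
{N3} satisfies the backdoor criterion.

Yes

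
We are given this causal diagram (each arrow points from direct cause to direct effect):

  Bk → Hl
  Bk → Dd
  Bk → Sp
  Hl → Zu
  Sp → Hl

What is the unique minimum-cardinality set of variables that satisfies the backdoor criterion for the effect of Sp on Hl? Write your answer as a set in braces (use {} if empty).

{Bk}

Variables eligible for adjustment (non-descendants of Sp, excluding Sp and Hl): {Bk, Dd}.
Backdoor paths from Sp to Hl:
  P1: Sp <- Bk -> Hl
The empty set is not sufficient: P1 (Sp <- Bk -> Hl) has no collider blocking it and no conditioned non-collider, so it is open.
Try {Bk}:
  P1: blocked at fork node Bk ∈ conditioning set.
{Bk} contains no descendant of Sp and blocks every backdoor path.
No other singleton works — e.g. {Dd} leaves P1 open — so {Bk} is the unique smallest valid adjustment set.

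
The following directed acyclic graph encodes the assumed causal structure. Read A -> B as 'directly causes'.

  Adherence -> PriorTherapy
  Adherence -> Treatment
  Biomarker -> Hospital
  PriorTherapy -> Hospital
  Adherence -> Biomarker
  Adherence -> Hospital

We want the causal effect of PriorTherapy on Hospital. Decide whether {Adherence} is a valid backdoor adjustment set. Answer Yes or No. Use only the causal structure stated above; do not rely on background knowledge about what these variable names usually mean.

Backdoor paths from PriorTherapy to Hospital (paths whose first edge points into PriorTherapy):
  P1: PriorTherapy <- Adherence -> Biomarker -> Hospital
  P2: PriorTherapy <- Adherence -> Hospital
Condition 1 (no descendant of PriorTherapy in the set): holds — descendants of PriorTherapy are {Hospital}; none are in {Adherence}.
Condition 2 (every backdoor path blocked by {Adherence}):
  P1: blocked at fork node Adherence ∈ conditioning set.
  P2: blocked at fork node Adherence ∈ conditioning set.
{Adherence} satisfies the backdoor criterion.

Yes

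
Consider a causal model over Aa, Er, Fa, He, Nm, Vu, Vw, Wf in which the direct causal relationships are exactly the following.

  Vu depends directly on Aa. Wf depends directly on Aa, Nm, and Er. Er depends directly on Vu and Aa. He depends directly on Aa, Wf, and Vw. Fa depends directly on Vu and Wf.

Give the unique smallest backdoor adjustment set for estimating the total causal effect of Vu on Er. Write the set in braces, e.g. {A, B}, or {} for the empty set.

Variables eligible for adjustment (non-descendants of Vu, excluding Vu and Er): {Aa, Nm, Vw}.
Backdoor paths from Vu to Er:
  P1: Vu <- Aa -> Er
  P2: Vu <- Aa -> Wf <- Er
  P3: Vu <- Aa -> He <- Wf <- Er
The empty set is not sufficient: P1 (Vu <- Aa -> Er) has no collider blocking it and no conditioned non-collider, so it is open.
Try {Aa}:
  P1: blocked at fork node Aa ∈ conditioning set.
  P2: blocked at fork node Aa ∈ conditioning set.
  P3: blocked at fork node Aa ∈ conditioning set.
{Aa} contains no descendant of Vu and blocks every backdoor path.
No other singleton works — e.g. {Vw} leaves P1 open — so {Aa} is the unique smallest valid adjustment set.

{Aa}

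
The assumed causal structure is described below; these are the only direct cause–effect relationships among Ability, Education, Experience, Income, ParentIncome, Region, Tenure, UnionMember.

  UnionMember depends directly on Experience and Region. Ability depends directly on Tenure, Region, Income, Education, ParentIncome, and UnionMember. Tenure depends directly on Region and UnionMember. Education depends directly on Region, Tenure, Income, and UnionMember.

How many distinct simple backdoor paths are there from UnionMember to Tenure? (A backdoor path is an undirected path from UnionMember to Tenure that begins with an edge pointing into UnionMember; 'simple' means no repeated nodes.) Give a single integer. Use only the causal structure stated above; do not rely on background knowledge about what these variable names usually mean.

A backdoor path from UnionMember to Tenure is any simple undirected path whose first edge points into UnionMember (i.e. leaves UnionMember via a parent).
Parents of UnionMember: {Experience, Region}.
Enumerating:
  P1: UnionMember <- Region -> Tenure
  P2: UnionMember <- Region -> Education <- Income -> Ability <- Tenure
  P3: UnionMember <- Region -> Education <- Tenure
  P4: UnionMember <- Region -> Education -> Ability <- Tenure
  P5: UnionMember <- Region -> Ability <- Income -> Education <- Tenure
  P6: UnionMember <- Region -> Ability <- Tenure
  P7: UnionMember <- Region -> Ability <- Education <- Tenure
That exhausts the simple backdoor paths. Count: 7.

7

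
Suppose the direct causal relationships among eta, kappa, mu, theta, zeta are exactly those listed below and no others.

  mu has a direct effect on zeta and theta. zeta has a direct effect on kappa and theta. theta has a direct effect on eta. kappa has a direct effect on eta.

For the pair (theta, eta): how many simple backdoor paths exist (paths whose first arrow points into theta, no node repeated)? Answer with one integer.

2

A backdoor path from theta to eta is any simple undirected path whose first edge points into theta (i.e. leaves theta via a parent).
Parents of theta: {mu, zeta}.
Enumerating:
  P1: theta <- mu -> zeta -> kappa -> eta
  P2: theta <- zeta -> kappa -> eta
That exhausts the simple backdoor paths. Count: 2.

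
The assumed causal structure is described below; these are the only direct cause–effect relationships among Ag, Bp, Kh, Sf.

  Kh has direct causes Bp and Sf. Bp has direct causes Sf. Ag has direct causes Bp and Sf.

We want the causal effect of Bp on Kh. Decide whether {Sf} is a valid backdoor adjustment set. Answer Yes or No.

Backdoor paths from Bp to Kh (paths whose first edge points into Bp):
  P1: Bp <- Sf -> Kh
Condition 1 (no descendant of Bp in the set): holds — descendants of Bp are {Ag, Kh}; none are in {Sf}.
Condition 2 (every backdoor path blocked by {Sf}):
  P1: blocked at fork node Sf ∈ conditioning set.
{Sf} satisfies the backdoor criterion.

Yes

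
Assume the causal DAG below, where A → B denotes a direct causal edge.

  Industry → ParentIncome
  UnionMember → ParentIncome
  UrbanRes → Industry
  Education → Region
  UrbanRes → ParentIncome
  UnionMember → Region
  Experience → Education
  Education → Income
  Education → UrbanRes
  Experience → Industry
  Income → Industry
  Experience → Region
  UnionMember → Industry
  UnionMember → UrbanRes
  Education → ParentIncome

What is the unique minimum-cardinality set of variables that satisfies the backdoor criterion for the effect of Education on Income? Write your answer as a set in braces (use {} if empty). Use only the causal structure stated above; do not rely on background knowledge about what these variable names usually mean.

Variables eligible for adjustment (non-descendants of Education, excluding Education and Income): {Experience, UnionMember}.
Backdoor paths from Education to Income:
  P1: Education <- Experience -> Industry <- Income
  P2: Education <- Experience -> Region <- UnionMember -> UrbanRes -> Industry <- Income
  P3: Education <- Experience -> Region <- UnionMember -> UrbanRes -> ParentIncome <- Industry <- Income
  P4: Education <- Experience -> Region <- UnionMember -> Industry <- Income
  P5: Education <- Experience -> Region <- UnionMember -> ParentIncome <- UrbanRes -> Industry <- Income
  P6: Education <- Experience -> Region <- UnionMember -> ParentIncome <- Industry <- Income
Each backdoor path contains an unconditioned collider, so every path is already blocked with the empty conditioning set:
  P1: blocked at collider Industry (neither it nor any descendant is in the conditioning set).
  P2: blocked at collider Region (neither it nor any descendant is in the conditioning set).
  P3: blocked at collider Region (neither it nor any descendant is in the conditioning set).
  P4: blocked at collider Region (neither it nor any descendant is in the conditioning set).
  P5: blocked at collider Region (neither it nor any descendant is in the conditioning set).
  P6: blocked at collider Region (neither it nor any descendant is in the conditioning set).
The empty set is therefore the unique smallest valid set.

{}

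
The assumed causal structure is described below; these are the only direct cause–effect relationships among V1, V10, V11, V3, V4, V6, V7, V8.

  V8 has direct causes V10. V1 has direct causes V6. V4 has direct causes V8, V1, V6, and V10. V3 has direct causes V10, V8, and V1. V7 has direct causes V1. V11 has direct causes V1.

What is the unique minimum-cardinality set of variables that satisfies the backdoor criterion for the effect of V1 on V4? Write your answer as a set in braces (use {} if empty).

Variables eligible for adjustment (non-descendants of V1, excluding V1 and V4): {V10, V6, V8}.
Backdoor paths from V1 to V4:
  P1: V1 <- V6 -> V4
The empty set is not sufficient: P1 (V1 <- V6 -> V4) has no collider blocking it and no conditioned non-collider, so it is open.
Try {V6}:
  P1: blocked at fork node V6 ∈ conditioning set.
{V6} contains no descendant of V1 and blocks every backdoor path.
No other singleton works — e.g. {V10} leaves P1 open — so {V6} is the unique smallest valid adjustment set.

{V6}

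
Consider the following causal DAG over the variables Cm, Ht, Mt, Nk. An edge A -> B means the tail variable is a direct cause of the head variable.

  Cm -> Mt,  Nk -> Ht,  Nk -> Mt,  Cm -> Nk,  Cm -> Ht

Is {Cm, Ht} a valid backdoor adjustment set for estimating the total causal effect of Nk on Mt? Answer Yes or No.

Backdoor paths from Nk to Mt (paths whose first edge points into Nk):
  P1: Nk <- Cm -> Mt
Condition 1 (no descendant of Nk in the set): FAILS — Ht is a descendant of Nk.
Condition 2 (every backdoor path blocked by {Cm, Ht}):
  P1: blocked at fork node Cm ∈ conditioning set.
{Cm, Ht} does not satisfy the backdoor criterion.

No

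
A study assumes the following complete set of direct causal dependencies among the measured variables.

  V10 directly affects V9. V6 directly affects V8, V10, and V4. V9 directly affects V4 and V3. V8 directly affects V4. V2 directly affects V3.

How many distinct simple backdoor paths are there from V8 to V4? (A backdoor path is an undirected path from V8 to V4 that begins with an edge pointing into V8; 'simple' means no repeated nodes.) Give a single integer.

A backdoor path from V8 to V4 is any simple undirected path whose first edge points into V8 (i.e. leaves V8 via a parent).
Parents of V8: {V6}.
Enumerating:
  P1: V8 <- V6 -> V10 -> V9 -> V4
  P2: V8 <- V6 -> V4
That exhausts the simple backdoor paths. Count: 2.

2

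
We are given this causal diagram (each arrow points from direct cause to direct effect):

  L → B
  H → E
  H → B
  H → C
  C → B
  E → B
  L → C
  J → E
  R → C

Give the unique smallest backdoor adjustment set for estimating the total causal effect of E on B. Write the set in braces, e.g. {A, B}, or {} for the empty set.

Variables eligible for adjustment (non-descendants of E, excluding E and B): {C, H, J, L, R}.
Backdoor paths from E to B:
  P1: E <- H -> C <- L -> B
  P2: E <- H -> C -> B
  P3: E <- H -> B
The empty set is not sufficient: P2 (E <- H -> C -> B) has no collider blocking it and no conditioned non-collider, so it is open.
Try {H}:
  P1: blocked at fork node H ∈ conditioning set.
  P2: blocked at fork node H ∈ conditioning set.
  P3: blocked at fork node H ∈ conditioning set.
{H} contains no descendant of E and blocks every backdoor path.
No other singleton works — e.g. {L} leaves P2 open — so {H} is the unique smallest valid adjustment set.

{H}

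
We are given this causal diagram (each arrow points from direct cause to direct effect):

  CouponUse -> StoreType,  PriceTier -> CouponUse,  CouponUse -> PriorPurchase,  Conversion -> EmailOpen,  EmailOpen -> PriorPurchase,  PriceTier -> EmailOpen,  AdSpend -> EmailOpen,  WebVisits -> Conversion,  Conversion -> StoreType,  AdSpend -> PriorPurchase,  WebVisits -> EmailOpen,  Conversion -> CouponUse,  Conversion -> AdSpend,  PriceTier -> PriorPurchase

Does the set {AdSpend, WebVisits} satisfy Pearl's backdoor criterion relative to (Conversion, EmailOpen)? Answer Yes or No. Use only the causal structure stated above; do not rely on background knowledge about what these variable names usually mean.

Backdoor paths from Conversion to EmailOpen (paths whose first edge points into Conversion):
  P1: Conversion <- WebVisits -> EmailOpen
Condition 1 (no descendant of Conversion in the set): FAILS — AdSpend is a descendant of Conversion.
Condition 2 (every backdoor path blocked by {AdSpend, WebVisits}):
  P1: blocked at fork node WebVisits ∈ conditioning set.
{AdSpend, WebVisits} does not satisfy the backdoor criterion.

No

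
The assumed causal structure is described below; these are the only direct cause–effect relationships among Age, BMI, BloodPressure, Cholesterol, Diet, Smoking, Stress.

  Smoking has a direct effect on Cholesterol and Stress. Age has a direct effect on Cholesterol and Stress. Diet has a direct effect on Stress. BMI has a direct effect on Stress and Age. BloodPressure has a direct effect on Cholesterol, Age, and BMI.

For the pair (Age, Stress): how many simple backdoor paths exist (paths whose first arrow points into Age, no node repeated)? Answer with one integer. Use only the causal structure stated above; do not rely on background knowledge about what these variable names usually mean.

A backdoor path from Age to Stress is any simple undirected path whose first edge points into Age (i.e. leaves Age via a parent).
Parents of Age: {BMI, BloodPressure}.
Enumerating:
  P1: Age <- BloodPressure -> BMI -> Stress
  P2: Age <- BloodPressure -> Cholesterol <- Smoking -> Stress
  P3: Age <- BMI <- BloodPressure -> Cholesterol <- Smoking -> Stress
  P4: Age <- BMI -> Stress
That exhausts the simple backdoor paths. Count: 4.

4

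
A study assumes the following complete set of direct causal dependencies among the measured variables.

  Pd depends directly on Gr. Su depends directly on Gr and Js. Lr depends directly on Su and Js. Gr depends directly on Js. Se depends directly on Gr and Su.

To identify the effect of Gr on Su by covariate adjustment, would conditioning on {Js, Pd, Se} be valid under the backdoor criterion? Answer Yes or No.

No

Backdoor paths from Gr to Su (paths whose first edge points into Gr):
  P1: Gr <- Js -> Su
  P2: Gr <- Js -> Lr <- Su
Condition 1 (no descendant of Gr in the set): FAILS — Pd and Se are descendants of Gr.
Condition 2 (every backdoor path blocked by {Js, Pd, Se}):
  P1: blocked at fork node Js ∈ conditioning set.
  P2: blocked at fork node Js ∈ conditioning set.
{Js, Pd, Se} does not satisfy the backdoor criterion.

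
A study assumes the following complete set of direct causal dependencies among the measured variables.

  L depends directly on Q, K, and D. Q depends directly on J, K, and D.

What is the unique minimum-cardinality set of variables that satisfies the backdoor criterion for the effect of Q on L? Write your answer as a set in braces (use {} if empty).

{D, K}

Variables eligible for adjustment (non-descendants of Q, excluding Q and L): {D, J, K}.
Backdoor paths from Q to L:
  P1: Q <- K -> L
  P2: Q <- D -> L
The empty set is not sufficient: P1 (Q <- K -> L) has no collider blocking it and no conditioned non-collider, so it is open.
Try {D, K}:
  P1: blocked at fork node K ∈ conditioning set.
  P2: blocked at fork node D ∈ conditioning set.
{D, K} contains no descendant of Q and blocks every backdoor path.
Every element of {D, K} is needed (dropping D leaves P2 open; dropping K leaves P1 open), so no proper subset is valid.
Among all size-2 subsets of the eligible variables, only {D, K} blocks every backdoor path, so it is the unique smallest valid adjustment set.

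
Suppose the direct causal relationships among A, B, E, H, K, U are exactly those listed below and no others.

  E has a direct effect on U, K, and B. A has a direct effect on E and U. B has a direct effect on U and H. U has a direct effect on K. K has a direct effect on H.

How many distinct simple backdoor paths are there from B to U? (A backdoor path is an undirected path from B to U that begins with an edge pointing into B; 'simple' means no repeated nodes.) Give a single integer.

3

A backdoor path from B to U is any simple undirected path whose first edge points into B (i.e. leaves B via a parent).
Parents of B: {E}.
Enumerating:
  P1: B <- E <- A -> U
  P2: B <- E -> U
  P3: B <- E -> K <- U
That exhausts the simple backdoor paths. Count: 3.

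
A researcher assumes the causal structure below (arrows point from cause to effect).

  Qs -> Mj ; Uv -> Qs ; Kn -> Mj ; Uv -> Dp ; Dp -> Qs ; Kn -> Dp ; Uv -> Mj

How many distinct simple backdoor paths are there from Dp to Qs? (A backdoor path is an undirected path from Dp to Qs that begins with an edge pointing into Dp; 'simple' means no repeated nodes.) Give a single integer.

A backdoor path from Dp to Qs is any simple undirected path whose first edge points into Dp (i.e. leaves Dp via a parent).
Parents of Dp: {Kn, Uv}.
Enumerating:
  P1: Dp <- Uv -> Qs
  P2: Dp <- Uv -> Mj <- Qs
  P3: Dp <- Kn -> Mj <- Uv -> Qs
  P4: Dp <- Kn -> Mj <- Qs
That exhausts the simple backdoor paths. Count: 4.

4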